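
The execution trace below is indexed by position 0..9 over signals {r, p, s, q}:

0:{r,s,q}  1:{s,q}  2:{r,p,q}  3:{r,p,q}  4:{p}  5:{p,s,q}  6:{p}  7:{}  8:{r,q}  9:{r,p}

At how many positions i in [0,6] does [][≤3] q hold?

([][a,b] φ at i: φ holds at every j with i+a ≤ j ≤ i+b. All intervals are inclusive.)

1

Evaluate at each i in [0,6]:
  i=0: ✓ (all of [0,3])
  i=1: ✗ (fails at j=4)
  i=2: ✗ (fails at j=4)
  i=3: ✗ (fails at j=4)
  i=4: ✗ (fails at j=4)
  i=5: ✗ (fails at j=6)
  i=6: ✗ (fails at j=6)
Positions where it holds: {0} → 1.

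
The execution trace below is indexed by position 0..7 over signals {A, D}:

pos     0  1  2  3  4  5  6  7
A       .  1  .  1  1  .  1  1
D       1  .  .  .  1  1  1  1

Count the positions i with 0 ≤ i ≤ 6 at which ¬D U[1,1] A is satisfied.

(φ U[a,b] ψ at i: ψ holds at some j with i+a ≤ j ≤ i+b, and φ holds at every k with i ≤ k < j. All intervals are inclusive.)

2

Evaluate at each i in [0,6]:
  i=0: ✗ (lhs fails at k=0 before rhs at j=1)
  i=1: ✗ (no rhs in [2,2])
  i=2: ✓ (rhs at j=3; lhs holds on [2,2])
  i=3: ✓ (rhs at j=4; lhs holds on [3,3])
  i=4: ✗ (no rhs in [5,5])
  i=5: ✗ (lhs fails at k=5 before rhs at j=6)
  i=6: ✗ (lhs fails at k=6 before rhs at j=7)
Positions where it holds: {2, 3} → 2.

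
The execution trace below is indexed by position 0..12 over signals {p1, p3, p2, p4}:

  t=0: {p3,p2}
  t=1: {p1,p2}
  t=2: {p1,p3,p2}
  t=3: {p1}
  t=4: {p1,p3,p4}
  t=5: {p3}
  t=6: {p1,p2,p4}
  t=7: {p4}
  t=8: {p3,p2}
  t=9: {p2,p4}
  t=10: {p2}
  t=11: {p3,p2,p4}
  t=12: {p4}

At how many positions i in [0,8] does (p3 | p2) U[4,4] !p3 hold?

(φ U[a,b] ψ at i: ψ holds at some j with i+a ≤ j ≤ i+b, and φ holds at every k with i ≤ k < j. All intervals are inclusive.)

Evaluate at each i in [0,8]:
  i=0: ✗ (no rhs in [4,4])
  i=1: ✗ (no rhs in [5,5])
  i=2: ✗ (lhs fails at k=3 before rhs at j=6)
  i=3: ✗ (lhs fails at k=3 before rhs at j=7)
  i=4: ✗ (no rhs in [8,8])
  i=5: ✗ (lhs fails at k=7 before rhs at j=9)
  i=6: ✗ (lhs fails at k=7 before rhs at j=10)
  i=7: ✗ (no rhs in [11,11])
  i=8: ✓ (rhs at j=12; lhs holds on [8,11])
Positions where it holds: {8} → 1.

1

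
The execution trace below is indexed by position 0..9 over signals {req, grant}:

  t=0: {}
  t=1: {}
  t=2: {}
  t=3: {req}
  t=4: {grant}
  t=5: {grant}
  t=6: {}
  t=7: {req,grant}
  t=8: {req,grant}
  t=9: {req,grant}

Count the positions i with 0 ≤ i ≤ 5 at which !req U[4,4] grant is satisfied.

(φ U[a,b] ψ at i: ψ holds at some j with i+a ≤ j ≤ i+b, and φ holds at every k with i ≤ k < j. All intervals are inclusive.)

0

Evaluate at each i in [0,5]:
  i=0: ✗ (lhs fails at k=3 before rhs at j=4)
  i=1: ✗ (lhs fails at k=3 before rhs at j=5)
  i=2: ✗ (no rhs in [6,6])
  i=3: ✗ (lhs fails at k=3 before rhs at j=7)
  i=4: ✗ (lhs fails at k=7 before rhs at j=8)
  i=5: ✗ (lhs fails at k=7 before rhs at j=9)
Positions where it holds: {} → 0.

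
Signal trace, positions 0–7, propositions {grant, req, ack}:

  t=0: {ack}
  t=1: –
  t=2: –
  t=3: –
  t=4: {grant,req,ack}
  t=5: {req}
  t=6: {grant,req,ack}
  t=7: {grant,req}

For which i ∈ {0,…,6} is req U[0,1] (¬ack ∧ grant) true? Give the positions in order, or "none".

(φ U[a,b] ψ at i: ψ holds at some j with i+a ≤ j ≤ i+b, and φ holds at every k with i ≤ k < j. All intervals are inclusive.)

Evaluate at each i in [0,6]:
  i=0: ✗ (no rhs in [0,1])
  i=1: ✗ (no rhs in [1,2])
  i=2: ✗ (no rhs in [2,3])
  i=3: ✗ (no rhs in [3,4])
  i=4: ✗ (no rhs in [4,5])
  i=5: ✗ (no rhs in [5,6])
  i=6: ✓ (rhs at j=7; lhs holds on [6,6])

6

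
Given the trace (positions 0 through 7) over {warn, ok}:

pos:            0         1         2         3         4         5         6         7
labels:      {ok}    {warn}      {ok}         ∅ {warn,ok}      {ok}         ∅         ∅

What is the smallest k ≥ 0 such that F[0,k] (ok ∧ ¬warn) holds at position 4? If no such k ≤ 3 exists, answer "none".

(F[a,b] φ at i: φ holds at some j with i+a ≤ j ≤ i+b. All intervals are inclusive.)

1

Scan j = 4,5,… for (ok ∧ ¬warn):
  j=4: fails
  j=5: holds
First hit at j=5, so smallest k = 5-4 = 1.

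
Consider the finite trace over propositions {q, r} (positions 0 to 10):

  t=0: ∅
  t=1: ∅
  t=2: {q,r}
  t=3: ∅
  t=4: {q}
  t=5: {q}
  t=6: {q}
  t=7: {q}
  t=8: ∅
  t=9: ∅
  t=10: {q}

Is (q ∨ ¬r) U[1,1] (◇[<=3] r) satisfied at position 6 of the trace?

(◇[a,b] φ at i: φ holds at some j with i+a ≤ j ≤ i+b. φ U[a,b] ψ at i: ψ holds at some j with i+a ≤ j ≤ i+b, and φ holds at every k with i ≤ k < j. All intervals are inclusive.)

Need some j in [7,7] with ◇[<=3] r, and (q ∨ ¬r) at every k in [6,j-1].
  j=7: ◇[<=3] r — fails (none in [7,10]).
No j in the window works → until fails.

No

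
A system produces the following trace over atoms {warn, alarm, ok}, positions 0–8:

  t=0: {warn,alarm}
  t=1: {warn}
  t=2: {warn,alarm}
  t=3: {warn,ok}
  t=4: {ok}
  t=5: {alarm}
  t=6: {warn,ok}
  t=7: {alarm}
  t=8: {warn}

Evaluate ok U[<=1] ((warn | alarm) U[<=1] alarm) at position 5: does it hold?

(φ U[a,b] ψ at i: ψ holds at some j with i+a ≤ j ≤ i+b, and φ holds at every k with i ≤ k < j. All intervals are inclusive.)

Yes

Need some j in [5,6] with ((warn | alarm) U[<=1] alarm), and ok at every k in [5,j-1].
  j=5: ((warn | alarm) U[<=1] alarm) holds; no prefix to check → satisfied.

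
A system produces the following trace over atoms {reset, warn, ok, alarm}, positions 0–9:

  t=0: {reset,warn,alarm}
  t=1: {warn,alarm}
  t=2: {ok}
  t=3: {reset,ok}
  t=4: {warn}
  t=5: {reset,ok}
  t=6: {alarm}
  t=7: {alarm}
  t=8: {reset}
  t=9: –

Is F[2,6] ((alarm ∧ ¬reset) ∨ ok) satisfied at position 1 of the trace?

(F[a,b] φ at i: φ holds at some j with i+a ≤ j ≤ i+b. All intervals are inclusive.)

Check ((alarm ∧ ¬reset) ∨ ok) at each j in [3,7]:
  j=3: true
  j=4: false
  j=5: true
  j=6: true
  j=7: true
Found at j=3 → formula holds.

Holds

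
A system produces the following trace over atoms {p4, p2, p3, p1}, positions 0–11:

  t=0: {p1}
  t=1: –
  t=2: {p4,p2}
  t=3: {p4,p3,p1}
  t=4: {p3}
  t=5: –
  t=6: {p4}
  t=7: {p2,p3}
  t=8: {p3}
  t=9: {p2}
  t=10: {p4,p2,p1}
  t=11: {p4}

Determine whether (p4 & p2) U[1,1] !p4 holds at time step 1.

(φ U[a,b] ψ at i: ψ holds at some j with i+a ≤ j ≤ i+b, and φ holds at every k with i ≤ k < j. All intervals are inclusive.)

Need some j in [2,2] with !p4, and (p4 & p2) at every k in [1,j-1].
  j=2: !p4 false.
No j in the window works → until fails.

No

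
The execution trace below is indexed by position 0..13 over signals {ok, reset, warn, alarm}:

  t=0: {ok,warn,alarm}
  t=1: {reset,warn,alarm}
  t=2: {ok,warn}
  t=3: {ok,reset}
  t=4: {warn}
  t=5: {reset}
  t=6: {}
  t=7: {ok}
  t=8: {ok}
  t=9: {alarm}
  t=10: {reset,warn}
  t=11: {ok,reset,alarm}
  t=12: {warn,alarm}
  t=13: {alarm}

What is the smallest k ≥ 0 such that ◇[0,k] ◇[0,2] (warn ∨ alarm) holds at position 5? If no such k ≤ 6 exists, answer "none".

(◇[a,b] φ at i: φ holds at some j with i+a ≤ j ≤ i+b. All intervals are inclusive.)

Scan j = 5,6,… for ◇[0,2] (warn ∨ alarm):
  j=5: fails
  j=6: fails
  j=7: holds
First hit at j=7, so smallest k = 7-5 = 2.

2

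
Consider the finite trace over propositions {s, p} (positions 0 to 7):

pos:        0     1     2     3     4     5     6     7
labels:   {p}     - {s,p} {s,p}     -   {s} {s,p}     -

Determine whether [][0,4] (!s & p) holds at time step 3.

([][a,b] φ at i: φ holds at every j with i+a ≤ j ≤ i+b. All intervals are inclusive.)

Check (!s & p) at every j in [3,7]:
  j=3: false
  j=4: false
  j=5: false
  j=6: false
  j=7: false
Fails at j=3 → formula fails.

Does not hold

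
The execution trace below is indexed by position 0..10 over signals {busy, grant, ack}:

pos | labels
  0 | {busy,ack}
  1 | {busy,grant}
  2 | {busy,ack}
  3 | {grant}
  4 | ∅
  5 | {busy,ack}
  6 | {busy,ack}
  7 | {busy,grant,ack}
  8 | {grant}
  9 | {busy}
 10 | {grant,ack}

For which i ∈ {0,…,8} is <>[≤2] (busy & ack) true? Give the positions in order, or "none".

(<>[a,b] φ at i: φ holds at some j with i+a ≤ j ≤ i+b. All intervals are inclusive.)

0, 1, 2, 3, 4, 5, 6, 7

Evaluate at each i in [0,8]:
  i=0: ✓ (witness j=0)
  i=1: ✓ (witness j=2)
  i=2: ✓ (witness j=2)
  i=3: ✓ (witness j=5)
  i=4: ✓ (witness j=5)
  i=5: ✓ (witness j=5)
  i=6: ✓ (witness j=6)
  i=7: ✓ (witness j=7)
  i=8: ✗ (none in [8,10])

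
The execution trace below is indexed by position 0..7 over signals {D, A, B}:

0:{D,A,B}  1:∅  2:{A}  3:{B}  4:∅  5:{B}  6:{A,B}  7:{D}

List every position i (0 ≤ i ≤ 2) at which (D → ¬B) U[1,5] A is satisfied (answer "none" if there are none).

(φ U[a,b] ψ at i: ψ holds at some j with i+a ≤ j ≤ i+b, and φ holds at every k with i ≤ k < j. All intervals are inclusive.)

1, 2

Evaluate at each i in [0,2]:
  i=0: ✗ (lhs fails at k=0 before rhs at j=2)
  i=1: ✓ (rhs at j=2; lhs holds on [1,1])
  i=2: ✓ (rhs at j=6; lhs holds on [2,5])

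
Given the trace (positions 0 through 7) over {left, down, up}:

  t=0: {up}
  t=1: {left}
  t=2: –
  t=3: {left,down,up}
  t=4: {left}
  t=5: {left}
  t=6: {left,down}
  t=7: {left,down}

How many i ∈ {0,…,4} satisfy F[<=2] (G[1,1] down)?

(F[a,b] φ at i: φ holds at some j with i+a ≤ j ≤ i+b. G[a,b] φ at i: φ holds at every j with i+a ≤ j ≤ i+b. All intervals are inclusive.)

5

Evaluate at each i in [0,4]:
  i=0: ✓ (witness j=2)
  i=1: ✓ (witness j=2)
  i=2: ✓ (witness j=2)
  i=3: ✓ (witness j=5)
  i=4: ✓ (witness j=5)
Positions where it holds: {0, 1, 2, 3, 4} → 5.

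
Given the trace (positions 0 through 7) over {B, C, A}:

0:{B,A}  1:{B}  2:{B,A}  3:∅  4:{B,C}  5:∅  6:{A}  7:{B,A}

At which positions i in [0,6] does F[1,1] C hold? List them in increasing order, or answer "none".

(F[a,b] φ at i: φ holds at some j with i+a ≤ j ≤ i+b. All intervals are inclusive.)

Evaluate at each i in [0,6]:
  i=0: ✗ (none in [1,1])
  i=1: ✗ (none in [2,2])
  i=2: ✗ (none in [3,3])
  i=3: ✓ (witness j=4)
  i=4: ✗ (none in [5,5])
  i=5: ✗ (none in [6,6])
  i=6: ✗ (none in [7,7])

3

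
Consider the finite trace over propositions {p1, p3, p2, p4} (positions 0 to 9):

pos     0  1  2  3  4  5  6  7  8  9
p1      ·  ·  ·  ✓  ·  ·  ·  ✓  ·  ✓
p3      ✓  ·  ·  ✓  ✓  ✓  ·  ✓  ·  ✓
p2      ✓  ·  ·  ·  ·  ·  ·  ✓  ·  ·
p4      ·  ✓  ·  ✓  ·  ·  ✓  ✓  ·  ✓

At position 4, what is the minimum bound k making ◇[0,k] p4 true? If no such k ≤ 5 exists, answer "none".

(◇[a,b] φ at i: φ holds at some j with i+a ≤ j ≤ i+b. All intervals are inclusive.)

2

Scan j = 4,5,… for p4:
  j=4: fails
  j=5: fails
  j=6: holds
First hit at j=6, so smallest k = 6-4 = 2.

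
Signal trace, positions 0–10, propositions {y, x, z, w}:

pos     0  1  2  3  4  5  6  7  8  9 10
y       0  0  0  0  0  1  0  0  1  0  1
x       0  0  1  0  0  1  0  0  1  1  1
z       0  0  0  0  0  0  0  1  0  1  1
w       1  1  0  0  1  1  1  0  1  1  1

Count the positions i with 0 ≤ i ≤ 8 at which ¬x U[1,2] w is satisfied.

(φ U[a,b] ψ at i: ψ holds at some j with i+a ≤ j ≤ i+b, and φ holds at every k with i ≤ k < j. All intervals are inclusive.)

Evaluate at each i in [0,8]:
  i=0: ✓ (rhs at j=1; lhs holds on [0,0])
  i=1: ✗ (no rhs in [2,3])
  i=2: ✗ (lhs fails at k=2 before rhs at j=4)
  i=3: ✓ (rhs at j=4; lhs holds on [3,3])
  i=4: ✓ (rhs at j=5; lhs holds on [4,4])
  i=5: ✗ (lhs fails at k=5 before rhs at j=6)
  i=6: ✓ (rhs at j=8; lhs holds on [6,7])
  i=7: ✓ (rhs at j=8; lhs holds on [7,7])
  i=8: ✗ (lhs fails at k=8 before rhs at j=9)
Positions where it holds: {0, 3, 4, 6, 7} → 5.

5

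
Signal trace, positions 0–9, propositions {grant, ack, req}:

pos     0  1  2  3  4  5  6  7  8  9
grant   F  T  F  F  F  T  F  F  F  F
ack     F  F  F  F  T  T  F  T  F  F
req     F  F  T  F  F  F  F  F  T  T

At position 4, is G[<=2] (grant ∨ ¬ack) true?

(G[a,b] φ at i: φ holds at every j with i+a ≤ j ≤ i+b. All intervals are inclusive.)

Does not hold

Check (grant ∨ ¬ack) at every j in [4,6]:
  j=4: false
  j=5: true
  j=6: true
Fails at j=4 → formula fails.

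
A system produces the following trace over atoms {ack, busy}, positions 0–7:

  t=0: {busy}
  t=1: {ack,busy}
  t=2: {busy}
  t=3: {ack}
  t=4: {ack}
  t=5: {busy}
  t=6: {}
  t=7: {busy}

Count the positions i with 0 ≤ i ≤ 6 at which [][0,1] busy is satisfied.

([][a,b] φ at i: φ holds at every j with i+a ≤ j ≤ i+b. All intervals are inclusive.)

2

Evaluate at each i in [0,6]:
  i=0: ✓ (all of [0,1])
  i=1: ✓ (all of [1,2])
  i=2: ✗ (fails at j=3)
  i=3: ✗ (fails at j=3)
  i=4: ✗ (fails at j=4)
  i=5: ✗ (fails at j=6)
  i=6: ✗ (fails at j=6)
Positions where it holds: {0, 1} → 2.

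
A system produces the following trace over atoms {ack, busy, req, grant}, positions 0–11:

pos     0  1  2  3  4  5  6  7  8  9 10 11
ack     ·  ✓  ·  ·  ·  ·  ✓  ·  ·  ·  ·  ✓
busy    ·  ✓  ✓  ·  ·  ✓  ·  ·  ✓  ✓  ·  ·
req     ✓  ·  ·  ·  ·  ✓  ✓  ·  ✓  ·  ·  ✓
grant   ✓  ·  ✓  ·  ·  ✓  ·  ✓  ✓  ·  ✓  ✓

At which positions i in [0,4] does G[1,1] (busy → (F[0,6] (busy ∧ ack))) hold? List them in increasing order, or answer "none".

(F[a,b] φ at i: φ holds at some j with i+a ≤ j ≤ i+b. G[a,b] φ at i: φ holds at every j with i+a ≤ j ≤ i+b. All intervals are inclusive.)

Evaluate at each i in [0,4]:
  i=0: ✓ (all of [1,1])
  i=1: ✗ (fails at j=2)
  i=2: ✓ (all of [3,3])
  i=3: ✓ (all of [4,4])
  i=4: ✗ (fails at j=5)

0, 2, 3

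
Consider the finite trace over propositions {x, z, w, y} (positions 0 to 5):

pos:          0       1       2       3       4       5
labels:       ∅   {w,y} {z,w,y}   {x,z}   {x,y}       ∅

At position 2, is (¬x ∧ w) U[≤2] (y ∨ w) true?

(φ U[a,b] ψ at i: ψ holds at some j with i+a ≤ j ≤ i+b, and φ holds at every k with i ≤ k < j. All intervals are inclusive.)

True

Need some j in [2,4] with (y ∨ w), and (¬x ∧ w) at every k in [2,j-1].
  j=2: (y ∨ w) holds; no prefix to check → satisfied.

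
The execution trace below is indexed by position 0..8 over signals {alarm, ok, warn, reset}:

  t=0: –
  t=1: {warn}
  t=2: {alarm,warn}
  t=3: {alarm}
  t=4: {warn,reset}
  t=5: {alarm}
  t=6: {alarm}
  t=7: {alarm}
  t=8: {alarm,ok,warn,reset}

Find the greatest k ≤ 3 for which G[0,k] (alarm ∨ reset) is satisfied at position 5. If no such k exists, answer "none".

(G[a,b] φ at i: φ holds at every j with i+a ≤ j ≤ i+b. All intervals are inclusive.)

3

(alarm ∨ reset) must hold from j=5 onward; find where it first fails.
  j=5: holds
  j=6: holds
  j=7: holds
  j=8: holds
Holds through j=8; largest k = 3.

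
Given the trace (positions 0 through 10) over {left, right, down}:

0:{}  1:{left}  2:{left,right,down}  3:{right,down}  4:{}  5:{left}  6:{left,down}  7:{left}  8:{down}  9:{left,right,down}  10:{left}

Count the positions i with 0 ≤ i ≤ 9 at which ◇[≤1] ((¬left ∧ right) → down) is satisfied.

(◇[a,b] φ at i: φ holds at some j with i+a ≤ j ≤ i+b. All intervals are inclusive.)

Evaluate at each i in [0,9]:
  i=0: ✓ (witness j=0)
  i=1: ✓ (witness j=1)
  i=2: ✓ (witness j=2)
  i=3: ✓ (witness j=3)
  i=4: ✓ (witness j=4)
  i=5: ✓ (witness j=5)
  i=6: ✓ (witness j=6)
  i=7: ✓ (witness j=7)
  i=8: ✓ (witness j=8)
  i=9: ✓ (witness j=9)
Positions where it holds: {0, 1, 2, 3, 4, 5, 6, 7, 8, 9} → 10.

10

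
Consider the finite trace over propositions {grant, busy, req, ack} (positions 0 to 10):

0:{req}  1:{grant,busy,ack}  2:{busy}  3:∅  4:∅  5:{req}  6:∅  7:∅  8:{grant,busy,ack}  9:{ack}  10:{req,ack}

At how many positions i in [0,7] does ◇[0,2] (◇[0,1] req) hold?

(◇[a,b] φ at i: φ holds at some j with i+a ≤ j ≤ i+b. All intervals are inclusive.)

Evaluate at each i in [0,7]:
  i=0: ✓ (witness j=0)
  i=1: ✗ (none in [1,3])
  i=2: ✓ (witness j=4)
  i=3: ✓ (witness j=4)
  i=4: ✓ (witness j=4)
  i=5: ✓ (witness j=5)
  i=6: ✗ (none in [6,8])
  i=7: ✓ (witness j=9)
Positions where it holds: {0, 2, 3, 4, 5, 7} → 6.

6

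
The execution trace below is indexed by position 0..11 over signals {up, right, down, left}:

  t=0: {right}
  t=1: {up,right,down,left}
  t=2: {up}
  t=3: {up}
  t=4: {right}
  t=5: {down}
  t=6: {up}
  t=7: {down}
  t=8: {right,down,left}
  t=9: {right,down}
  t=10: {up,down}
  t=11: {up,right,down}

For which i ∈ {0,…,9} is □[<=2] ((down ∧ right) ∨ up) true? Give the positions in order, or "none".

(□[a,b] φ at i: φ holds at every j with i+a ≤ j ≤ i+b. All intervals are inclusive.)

1, 8, 9

Evaluate at each i in [0,9]:
  i=0: ✗ (fails at j=0)
  i=1: ✓ (all of [1,3])
  i=2: ✗ (fails at j=4)
  i=3: ✗ (fails at j=4)
  i=4: ✗ (fails at j=4)
  i=5: ✗ (fails at j=5)
  i=6: ✗ (fails at j=7)
  i=7: ✗ (fails at j=7)
  i=8: ✓ (all of [8,10])
  i=9: ✓ (all of [9,11])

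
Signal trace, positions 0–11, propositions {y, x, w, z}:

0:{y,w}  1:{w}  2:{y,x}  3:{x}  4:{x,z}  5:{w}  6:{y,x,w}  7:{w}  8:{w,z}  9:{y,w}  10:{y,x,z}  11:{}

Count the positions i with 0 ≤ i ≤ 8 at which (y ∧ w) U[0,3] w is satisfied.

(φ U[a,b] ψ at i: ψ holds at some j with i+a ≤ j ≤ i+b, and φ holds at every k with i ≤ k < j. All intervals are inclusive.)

6

Evaluate at each i in [0,8]:
  i=0: ✓ (rhs at j=0)
  i=1: ✓ (rhs at j=1)
  i=2: ✗ (lhs fails at k=2 before rhs at j=5)
  i=3: ✗ (lhs fails at k=3 before rhs at j=5)
  i=4: ✗ (lhs fails at k=4 before rhs at j=5)
  i=5: ✓ (rhs at j=5)
  i=6: ✓ (rhs at j=6)
  i=7: ✓ (rhs at j=7)
  i=8: ✓ (rhs at j=8)
Positions where it holds: {0, 1, 5, 6, 7, 8} → 6.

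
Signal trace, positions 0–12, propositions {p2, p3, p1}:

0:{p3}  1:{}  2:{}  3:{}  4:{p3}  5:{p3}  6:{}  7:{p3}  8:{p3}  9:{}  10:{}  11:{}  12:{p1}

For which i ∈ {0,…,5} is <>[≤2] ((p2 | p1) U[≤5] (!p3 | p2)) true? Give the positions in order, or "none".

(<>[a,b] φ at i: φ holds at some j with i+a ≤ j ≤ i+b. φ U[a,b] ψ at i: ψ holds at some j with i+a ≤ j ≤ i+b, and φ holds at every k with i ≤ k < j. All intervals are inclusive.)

Evaluate at each i in [0,5]:
  i=0: ✓ (witness j=1)
  i=1: ✓ (witness j=1)
  i=2: ✓ (witness j=2)
  i=3: ✓ (witness j=3)
  i=4: ✓ (witness j=6)
  i=5: ✓ (witness j=6)

0, 1, 2, 3, 4, 5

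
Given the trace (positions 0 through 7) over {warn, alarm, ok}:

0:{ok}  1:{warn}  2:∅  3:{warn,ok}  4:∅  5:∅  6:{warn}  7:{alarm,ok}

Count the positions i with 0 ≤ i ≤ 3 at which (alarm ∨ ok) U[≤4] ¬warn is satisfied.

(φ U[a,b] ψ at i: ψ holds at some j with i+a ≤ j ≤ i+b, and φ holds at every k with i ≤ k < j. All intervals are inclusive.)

Evaluate at each i in [0,3]:
  i=0: ✓ (rhs at j=0)
  i=1: ✗ (lhs fails at k=1 before rhs at j=2)
  i=2: ✓ (rhs at j=2)
  i=3: ✓ (rhs at j=4; lhs holds on [3,3])
Positions where it holds: {0, 2, 3} → 3.

3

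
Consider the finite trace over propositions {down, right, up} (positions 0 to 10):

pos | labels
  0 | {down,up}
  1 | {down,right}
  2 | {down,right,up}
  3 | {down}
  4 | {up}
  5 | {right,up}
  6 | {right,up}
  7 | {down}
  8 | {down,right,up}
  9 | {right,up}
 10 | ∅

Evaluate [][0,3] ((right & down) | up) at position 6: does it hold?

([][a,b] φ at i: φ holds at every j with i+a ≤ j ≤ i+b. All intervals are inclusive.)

False

Check ((right & down) | up) at every j in [6,9]:
  j=6: true
  j=7: false
  j=8: true
  j=9: true
Fails at j=7 → formula fails.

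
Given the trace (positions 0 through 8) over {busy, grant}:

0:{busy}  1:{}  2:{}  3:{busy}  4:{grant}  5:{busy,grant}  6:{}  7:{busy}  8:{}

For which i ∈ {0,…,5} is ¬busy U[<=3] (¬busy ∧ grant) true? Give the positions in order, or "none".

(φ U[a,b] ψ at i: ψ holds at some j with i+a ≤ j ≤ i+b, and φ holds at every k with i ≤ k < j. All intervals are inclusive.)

4

Evaluate at each i in [0,5]:
  i=0: ✗ (no rhs in [0,3])
  i=1: ✗ (lhs fails at k=3 before rhs at j=4)
  i=2: ✗ (lhs fails at k=3 before rhs at j=4)
  i=3: ✗ (lhs fails at k=3 before rhs at j=4)
  i=4: ✓ (rhs at j=4)
  i=5: ✗ (no rhs in [5,8])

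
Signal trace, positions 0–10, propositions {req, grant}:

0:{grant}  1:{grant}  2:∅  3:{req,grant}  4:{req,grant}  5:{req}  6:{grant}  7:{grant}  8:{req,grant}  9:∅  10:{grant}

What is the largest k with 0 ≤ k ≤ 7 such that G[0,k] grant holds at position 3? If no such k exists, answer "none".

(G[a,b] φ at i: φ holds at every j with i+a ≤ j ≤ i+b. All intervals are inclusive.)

1

grant must hold from j=3 onward; find where it first fails.
  j=3: holds
  j=4: holds
  j=5: fails
Holds on [3,4], so largest k = 1.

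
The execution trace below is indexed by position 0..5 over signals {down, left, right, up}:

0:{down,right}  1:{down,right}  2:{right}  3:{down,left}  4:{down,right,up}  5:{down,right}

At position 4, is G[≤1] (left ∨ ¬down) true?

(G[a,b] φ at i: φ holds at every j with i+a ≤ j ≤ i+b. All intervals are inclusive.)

False

Check (left ∨ ¬down) at every j in [4,5]:
  j=4: false
  j=5: false
Fails at j=4 → formula fails.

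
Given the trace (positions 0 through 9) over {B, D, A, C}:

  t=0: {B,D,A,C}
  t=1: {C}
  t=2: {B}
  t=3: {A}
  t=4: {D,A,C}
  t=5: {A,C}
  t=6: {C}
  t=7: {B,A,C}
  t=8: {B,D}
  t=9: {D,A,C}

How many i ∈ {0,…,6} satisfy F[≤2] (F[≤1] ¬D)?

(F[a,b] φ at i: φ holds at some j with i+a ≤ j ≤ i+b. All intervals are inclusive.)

Evaluate at each i in [0,6]:
  i=0: ✓ (witness j=0)
  i=1: ✓ (witness j=1)
  i=2: ✓ (witness j=2)
  i=3: ✓ (witness j=3)
  i=4: ✓ (witness j=4)
  i=5: ✓ (witness j=5)
  i=6: ✓ (witness j=6)
Positions where it holds: {0, 1, 2, 3, 4, 5, 6} → 7.

7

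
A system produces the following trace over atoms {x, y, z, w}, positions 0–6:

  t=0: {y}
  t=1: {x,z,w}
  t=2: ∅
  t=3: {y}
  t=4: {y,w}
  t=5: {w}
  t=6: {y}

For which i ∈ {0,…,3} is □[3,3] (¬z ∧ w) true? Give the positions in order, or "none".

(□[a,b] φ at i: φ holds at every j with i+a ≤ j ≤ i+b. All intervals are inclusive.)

1, 2

Evaluate at each i in [0,3]:
  i=0: ✗ (fails at j=3)
  i=1: ✓ (all of [4,4])
  i=2: ✓ (all of [5,5])
  i=3: ✗ (fails at j=6)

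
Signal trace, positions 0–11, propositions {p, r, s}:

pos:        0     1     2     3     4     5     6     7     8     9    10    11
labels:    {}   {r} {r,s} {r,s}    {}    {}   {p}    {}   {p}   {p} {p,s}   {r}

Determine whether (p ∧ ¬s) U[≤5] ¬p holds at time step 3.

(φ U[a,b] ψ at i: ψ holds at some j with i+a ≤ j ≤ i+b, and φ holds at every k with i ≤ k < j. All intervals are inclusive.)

Need some j in [3,8] with ¬p, and (p ∧ ¬s) at every k in [3,j-1].
  j=3: ¬p holds; no prefix to check → satisfied.

Yes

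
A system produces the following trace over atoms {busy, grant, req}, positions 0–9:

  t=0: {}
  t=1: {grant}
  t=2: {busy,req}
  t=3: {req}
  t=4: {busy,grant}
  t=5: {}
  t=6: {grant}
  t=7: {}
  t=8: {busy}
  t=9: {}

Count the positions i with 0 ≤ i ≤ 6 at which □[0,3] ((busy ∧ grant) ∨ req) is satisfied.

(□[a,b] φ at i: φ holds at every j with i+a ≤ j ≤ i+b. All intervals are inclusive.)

Evaluate at each i in [0,6]:
  i=0: ✗ (fails at j=0)
  i=1: ✗ (fails at j=1)
  i=2: ✗ (fails at j=5)
  i=3: ✗ (fails at j=5)
  i=4: ✗ (fails at j=5)
  i=5: ✗ (fails at j=5)
  i=6: ✗ (fails at j=6)
Positions where it holds: {} → 0.

0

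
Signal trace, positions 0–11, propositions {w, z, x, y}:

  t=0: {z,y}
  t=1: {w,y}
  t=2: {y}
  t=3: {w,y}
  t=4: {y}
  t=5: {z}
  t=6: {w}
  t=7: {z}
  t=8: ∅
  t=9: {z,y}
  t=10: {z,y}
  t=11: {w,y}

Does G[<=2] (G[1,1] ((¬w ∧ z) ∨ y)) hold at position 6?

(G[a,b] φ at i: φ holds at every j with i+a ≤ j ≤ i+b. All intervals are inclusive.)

No

Check G[1,1] ((¬w ∧ z) ∨ y) at every j in [6,8]:
  j=6: holds on [7,7]
  j=7: fails at 8
  j=8: holds on [9,9]
Fails at j=7 → formula fails.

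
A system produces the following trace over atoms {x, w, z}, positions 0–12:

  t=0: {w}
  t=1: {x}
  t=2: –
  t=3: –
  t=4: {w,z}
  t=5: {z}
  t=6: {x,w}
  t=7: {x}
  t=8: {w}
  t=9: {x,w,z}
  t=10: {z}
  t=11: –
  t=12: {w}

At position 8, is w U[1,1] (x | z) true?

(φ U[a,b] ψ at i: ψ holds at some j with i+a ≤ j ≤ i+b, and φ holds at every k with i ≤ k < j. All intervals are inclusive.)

Need some j in [9,9] with (x | z), and w at every k in [8,j-1].
  j=9: (x | z) holds; w holds at every k in [8,8] → satisfied.

Yes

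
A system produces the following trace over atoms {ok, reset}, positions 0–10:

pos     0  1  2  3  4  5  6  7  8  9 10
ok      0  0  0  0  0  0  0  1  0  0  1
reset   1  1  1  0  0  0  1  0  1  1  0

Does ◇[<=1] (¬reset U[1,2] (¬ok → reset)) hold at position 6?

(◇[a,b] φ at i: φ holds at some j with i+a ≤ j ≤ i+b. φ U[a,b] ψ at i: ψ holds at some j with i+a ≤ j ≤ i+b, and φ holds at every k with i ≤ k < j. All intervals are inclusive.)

Check (¬reset U[1,2] (¬ok → reset)) at each j in [6,7]:
  j=6: fails
  j=7: holds
Found at j=7 → formula holds.

Holds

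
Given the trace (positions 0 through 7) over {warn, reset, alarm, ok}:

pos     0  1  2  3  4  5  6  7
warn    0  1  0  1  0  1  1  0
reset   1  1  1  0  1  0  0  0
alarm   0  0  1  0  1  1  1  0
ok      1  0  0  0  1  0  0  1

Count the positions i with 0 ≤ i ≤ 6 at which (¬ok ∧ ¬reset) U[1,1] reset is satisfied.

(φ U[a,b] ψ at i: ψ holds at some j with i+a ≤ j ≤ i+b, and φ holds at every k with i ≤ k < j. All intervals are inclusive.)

Evaluate at each i in [0,6]:
  i=0: ✗ (lhs fails at k=0 before rhs at j=1)
  i=1: ✗ (lhs fails at k=1 before rhs at j=2)
  i=2: ✗ (no rhs in [3,3])
  i=3: ✓ (rhs at j=4; lhs holds on [3,3])
  i=4: ✗ (no rhs in [5,5])
  i=5: ✗ (no rhs in [6,6])
  i=6: ✗ (no rhs in [7,7])
Positions where it holds: {3} → 1.

1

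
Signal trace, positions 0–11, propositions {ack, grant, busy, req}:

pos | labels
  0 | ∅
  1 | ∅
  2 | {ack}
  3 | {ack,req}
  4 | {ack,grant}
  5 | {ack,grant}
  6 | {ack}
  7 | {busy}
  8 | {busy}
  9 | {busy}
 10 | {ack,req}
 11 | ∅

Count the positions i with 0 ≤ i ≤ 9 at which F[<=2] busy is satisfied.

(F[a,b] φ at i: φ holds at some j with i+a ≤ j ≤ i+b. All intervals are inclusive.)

5

Evaluate at each i in [0,9]:
  i=0: ✗ (none in [0,2])
  i=1: ✗ (none in [1,3])
  i=2: ✗ (none in [2,4])
  i=3: ✗ (none in [3,5])
  i=4: ✗ (none in [4,6])
  i=5: ✓ (witness j=7)
  i=6: ✓ (witness j=7)
  i=7: ✓ (witness j=7)
  i=8: ✓ (witness j=8)
  i=9: ✓ (witness j=9)
Positions where it holds: {5, 6, 7, 8, 9} → 5.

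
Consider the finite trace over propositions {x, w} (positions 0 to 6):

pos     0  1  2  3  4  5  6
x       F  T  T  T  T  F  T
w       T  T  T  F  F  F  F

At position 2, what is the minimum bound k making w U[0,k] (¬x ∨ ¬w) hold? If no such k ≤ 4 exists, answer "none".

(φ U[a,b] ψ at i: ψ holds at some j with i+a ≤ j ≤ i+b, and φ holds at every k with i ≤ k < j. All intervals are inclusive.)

Need earliest j ≥ 2 with (¬x ∨ ¬w), and w at every k in [2,j-1].
  j=2: rhs fails.
  j=3: rhs holds; lhs holds on [2,2]. k = 1.

1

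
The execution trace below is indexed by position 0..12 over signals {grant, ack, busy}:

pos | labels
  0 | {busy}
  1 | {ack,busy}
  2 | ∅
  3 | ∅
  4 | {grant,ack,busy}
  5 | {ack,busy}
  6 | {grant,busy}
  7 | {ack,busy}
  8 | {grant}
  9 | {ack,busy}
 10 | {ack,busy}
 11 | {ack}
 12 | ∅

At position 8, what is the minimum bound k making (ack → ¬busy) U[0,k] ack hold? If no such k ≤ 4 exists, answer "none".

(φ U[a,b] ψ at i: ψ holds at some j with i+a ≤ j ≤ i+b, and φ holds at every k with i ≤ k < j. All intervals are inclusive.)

Need earliest j ≥ 8 with ack, and (ack → ¬busy) at every k in [8,j-1].
  j=8: rhs fails.
  j=9: rhs holds; lhs holds on [8,8]. k = 1.

1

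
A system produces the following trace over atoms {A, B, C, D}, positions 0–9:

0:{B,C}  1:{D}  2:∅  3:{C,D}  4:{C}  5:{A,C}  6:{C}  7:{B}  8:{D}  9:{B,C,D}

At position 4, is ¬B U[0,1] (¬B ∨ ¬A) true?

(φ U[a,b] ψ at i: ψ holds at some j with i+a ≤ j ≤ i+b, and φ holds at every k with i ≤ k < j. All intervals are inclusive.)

Holds

Need some j in [4,5] with (¬B ∨ ¬A), and ¬B at every k in [4,j-1].
  j=4: (¬B ∨ ¬A) holds; no prefix to check → satisfied.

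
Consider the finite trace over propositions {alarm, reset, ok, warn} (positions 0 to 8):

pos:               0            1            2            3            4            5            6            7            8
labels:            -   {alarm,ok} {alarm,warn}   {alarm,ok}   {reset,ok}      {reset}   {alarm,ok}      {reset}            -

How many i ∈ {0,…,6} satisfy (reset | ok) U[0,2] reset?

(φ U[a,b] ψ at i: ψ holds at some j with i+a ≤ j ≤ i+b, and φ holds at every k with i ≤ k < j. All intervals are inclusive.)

Evaluate at each i in [0,6]:
  i=0: ✗ (no rhs in [0,2])
  i=1: ✗ (no rhs in [1,3])
  i=2: ✗ (lhs fails at k=2 before rhs at j=4)
  i=3: ✓ (rhs at j=4; lhs holds on [3,3])
  i=4: ✓ (rhs at j=4)
  i=5: ✓ (rhs at j=5)
  i=6: ✓ (rhs at j=7; lhs holds on [6,6])
Positions where it holds: {3, 4, 5, 6} → 4.

4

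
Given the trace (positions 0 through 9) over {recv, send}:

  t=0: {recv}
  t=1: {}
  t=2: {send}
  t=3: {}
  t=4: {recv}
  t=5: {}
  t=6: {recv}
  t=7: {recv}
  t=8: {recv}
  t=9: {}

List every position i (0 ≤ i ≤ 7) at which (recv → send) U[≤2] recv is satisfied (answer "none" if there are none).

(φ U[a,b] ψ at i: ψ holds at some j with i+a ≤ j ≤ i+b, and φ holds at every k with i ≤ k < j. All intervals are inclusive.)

0, 2, 3, 4, 5, 6, 7

Evaluate at each i in [0,7]:
  i=0: ✓ (rhs at j=0)
  i=1: ✗ (no rhs in [1,3])
  i=2: ✓ (rhs at j=4; lhs holds on [2,3])
  i=3: ✓ (rhs at j=4; lhs holds on [3,3])
  i=4: ✓ (rhs at j=4)
  i=5: ✓ (rhs at j=6; lhs holds on [5,5])
  i=6: ✓ (rhs at j=6)
  i=7: ✓ (rhs at j=7)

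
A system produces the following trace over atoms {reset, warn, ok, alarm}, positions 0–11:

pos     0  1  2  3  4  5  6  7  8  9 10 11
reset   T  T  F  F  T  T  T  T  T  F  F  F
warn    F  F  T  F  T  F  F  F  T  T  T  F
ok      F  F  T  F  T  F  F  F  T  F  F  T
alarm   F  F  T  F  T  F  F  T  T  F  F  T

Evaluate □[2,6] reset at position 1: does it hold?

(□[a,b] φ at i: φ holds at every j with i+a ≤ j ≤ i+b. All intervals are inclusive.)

Does not hold

Check reset at every j in [3,7]:
  j=3: false
  j=4: true
  j=5: true
  j=6: true
  j=7: true
Fails at j=3 → formula fails.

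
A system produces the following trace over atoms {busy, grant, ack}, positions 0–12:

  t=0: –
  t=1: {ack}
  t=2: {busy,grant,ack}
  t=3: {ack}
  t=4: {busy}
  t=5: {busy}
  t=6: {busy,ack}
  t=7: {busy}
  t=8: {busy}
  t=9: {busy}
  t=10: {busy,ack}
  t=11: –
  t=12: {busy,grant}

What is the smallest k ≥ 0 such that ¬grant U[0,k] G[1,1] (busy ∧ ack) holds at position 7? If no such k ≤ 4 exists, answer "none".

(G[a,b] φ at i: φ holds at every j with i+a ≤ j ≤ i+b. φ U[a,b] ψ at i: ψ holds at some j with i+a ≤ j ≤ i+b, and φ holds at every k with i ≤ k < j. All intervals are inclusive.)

Need earliest j ≥ 7 with G[1,1] (busy ∧ ack), and ¬grant at every k in [7,j-1].
  j=7: rhs fails.
  j=8: rhs fails.
  j=9: rhs holds; lhs holds on [7,8]. k = 2.

2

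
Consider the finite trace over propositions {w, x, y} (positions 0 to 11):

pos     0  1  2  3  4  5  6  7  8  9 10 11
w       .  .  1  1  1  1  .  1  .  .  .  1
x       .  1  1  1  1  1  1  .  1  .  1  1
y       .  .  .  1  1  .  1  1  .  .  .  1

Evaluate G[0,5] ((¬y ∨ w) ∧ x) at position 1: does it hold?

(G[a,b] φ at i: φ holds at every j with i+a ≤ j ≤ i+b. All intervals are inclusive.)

Check ((¬y ∨ w) ∧ x) at every j in [1,6]:
  j=1: true
  j=2: true
  j=3: true
  j=4: true
  j=5: true
  j=6: false
Fails at j=6 → formula fails.

No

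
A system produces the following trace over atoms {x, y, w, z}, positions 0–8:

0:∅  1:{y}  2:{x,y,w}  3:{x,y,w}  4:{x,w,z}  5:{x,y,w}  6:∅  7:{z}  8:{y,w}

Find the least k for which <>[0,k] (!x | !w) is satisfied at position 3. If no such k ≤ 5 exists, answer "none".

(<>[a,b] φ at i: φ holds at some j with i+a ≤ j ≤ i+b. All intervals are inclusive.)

3

Scan j = 3,4,… for (!x | !w):
  j=3: fails
  j=4: fails
  j=5: fails
  j=6: holds
First hit at j=6, so smallest k = 6-3 = 3.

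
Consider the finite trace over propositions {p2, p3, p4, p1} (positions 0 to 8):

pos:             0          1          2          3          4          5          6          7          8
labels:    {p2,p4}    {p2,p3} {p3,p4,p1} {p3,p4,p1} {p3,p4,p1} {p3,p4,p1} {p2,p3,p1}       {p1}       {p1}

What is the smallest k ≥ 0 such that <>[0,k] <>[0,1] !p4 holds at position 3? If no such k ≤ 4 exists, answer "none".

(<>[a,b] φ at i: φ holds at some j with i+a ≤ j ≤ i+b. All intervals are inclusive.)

Scan j = 3,4,… for <>[0,1] !p4:
  j=3: fails
  j=4: fails
  j=5: holds
First hit at j=5, so smallest k = 5-3 = 2.

2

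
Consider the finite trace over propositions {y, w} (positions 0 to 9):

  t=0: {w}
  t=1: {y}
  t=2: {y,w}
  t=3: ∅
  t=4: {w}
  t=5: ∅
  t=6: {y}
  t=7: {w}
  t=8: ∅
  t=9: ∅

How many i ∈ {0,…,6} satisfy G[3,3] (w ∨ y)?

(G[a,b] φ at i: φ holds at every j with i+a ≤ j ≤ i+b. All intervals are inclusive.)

3

Evaluate at each i in [0,6]:
  i=0: ✗ (fails at j=3)
  i=1: ✓ (all of [4,4])
  i=2: ✗ (fails at j=5)
  i=3: ✓ (all of [6,6])
  i=4: ✓ (all of [7,7])
  i=5: ✗ (fails at j=8)
  i=6: ✗ (fails at j=9)
Positions where it holds: {1, 3, 4} → 3.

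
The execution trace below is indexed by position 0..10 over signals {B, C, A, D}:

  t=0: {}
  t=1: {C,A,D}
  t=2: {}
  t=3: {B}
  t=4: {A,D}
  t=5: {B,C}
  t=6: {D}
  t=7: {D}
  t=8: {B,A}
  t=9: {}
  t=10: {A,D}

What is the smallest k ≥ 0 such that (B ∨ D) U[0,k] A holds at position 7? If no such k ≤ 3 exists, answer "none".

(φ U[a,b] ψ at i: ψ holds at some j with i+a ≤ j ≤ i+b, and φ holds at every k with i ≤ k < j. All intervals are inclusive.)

Need earliest j ≥ 7 with A, and (B ∨ D) at every k in [7,j-1].
  j=7: rhs fails.
  j=8: rhs holds; lhs holds on [7,7]. k = 1.

1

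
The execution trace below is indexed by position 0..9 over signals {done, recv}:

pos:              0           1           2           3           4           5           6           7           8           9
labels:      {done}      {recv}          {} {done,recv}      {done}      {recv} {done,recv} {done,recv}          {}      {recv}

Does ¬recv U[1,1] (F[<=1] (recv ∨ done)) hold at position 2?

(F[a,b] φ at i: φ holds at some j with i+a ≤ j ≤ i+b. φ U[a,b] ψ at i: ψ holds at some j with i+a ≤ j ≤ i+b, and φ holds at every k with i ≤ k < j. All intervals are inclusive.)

Yes

Need some j in [3,3] with F[<=1] (recv ∨ done), and ¬recv at every k in [2,j-1].
  j=3: F[<=1] (recv ∨ done) holds; ¬recv holds at every k in [2,2] → satisfied.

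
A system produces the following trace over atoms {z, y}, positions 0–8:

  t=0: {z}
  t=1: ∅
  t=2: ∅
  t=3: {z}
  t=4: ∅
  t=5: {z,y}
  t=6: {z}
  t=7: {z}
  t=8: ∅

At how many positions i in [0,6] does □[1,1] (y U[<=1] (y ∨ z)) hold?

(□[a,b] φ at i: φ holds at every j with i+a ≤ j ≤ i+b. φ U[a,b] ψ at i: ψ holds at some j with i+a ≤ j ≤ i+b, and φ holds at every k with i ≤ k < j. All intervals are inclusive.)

Evaluate at each i in [0,6]:
  i=0: ✗ (fails at j=1)
  i=1: ✗ (fails at j=2)
  i=2: ✓ (all of [3,3])
  i=3: ✗ (fails at j=4)
  i=4: ✓ (all of [5,5])
  i=5: ✓ (all of [6,6])
  i=6: ✓ (all of [7,7])
Positions where it holds: {2, 4, 5, 6} → 4.

4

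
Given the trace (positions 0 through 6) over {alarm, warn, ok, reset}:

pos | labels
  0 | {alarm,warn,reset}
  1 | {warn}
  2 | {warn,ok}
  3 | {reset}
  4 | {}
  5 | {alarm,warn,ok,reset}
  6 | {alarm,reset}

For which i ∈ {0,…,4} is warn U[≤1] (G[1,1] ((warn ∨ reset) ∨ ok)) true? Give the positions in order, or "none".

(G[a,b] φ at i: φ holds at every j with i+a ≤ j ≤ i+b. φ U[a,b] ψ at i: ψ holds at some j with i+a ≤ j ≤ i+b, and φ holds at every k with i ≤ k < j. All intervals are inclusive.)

0, 1, 2, 4

Evaluate at each i in [0,4]:
  i=0: ✓ (rhs at j=0)
  i=1: ✓ (rhs at j=1)
  i=2: ✓ (rhs at j=2)
  i=3: ✗ (lhs fails at k=3 before rhs at j=4)
  i=4: ✓ (rhs at j=4)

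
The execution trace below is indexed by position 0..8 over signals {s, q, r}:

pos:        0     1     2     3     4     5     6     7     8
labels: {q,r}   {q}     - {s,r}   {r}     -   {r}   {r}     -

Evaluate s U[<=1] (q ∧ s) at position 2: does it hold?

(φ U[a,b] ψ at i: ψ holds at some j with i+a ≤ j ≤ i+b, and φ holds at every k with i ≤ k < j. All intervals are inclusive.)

Need some j in [2,3] with (q ∧ s), and s at every k in [2,j-1].
  j=2: (q ∧ s) false.
  j=3: (q ∧ s) false.
No j in the window works → until fails.

No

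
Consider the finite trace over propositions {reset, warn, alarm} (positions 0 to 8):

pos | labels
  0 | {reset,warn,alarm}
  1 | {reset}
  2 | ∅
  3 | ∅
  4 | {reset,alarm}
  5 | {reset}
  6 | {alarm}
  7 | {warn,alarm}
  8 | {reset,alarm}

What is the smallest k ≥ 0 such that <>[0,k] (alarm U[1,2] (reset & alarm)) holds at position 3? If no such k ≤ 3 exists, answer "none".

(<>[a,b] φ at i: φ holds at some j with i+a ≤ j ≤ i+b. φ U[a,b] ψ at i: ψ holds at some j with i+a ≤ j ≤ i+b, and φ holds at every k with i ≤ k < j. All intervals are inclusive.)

3

Scan j = 3,4,… for (alarm U[1,2] (reset & alarm)):
  j=3: fails
  j=4: fails
  j=5: fails
  j=6: holds
First hit at j=6, so smallest k = 6-3 = 3.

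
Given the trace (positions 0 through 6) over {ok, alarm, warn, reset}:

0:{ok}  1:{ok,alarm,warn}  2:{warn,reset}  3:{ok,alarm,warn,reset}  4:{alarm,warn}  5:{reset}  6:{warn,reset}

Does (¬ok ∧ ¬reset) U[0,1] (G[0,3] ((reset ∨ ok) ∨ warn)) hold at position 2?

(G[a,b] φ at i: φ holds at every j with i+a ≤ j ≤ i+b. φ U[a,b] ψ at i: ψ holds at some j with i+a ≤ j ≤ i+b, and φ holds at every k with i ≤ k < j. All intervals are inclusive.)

Yes

Need some j in [2,3] with G[0,3] ((reset ∨ ok) ∨ warn), and (¬ok ∧ ¬reset) at every k in [2,j-1].
  j=2: G[0,3] ((reset ∨ ok) ∨ warn) holds; no prefix to check → satisfied.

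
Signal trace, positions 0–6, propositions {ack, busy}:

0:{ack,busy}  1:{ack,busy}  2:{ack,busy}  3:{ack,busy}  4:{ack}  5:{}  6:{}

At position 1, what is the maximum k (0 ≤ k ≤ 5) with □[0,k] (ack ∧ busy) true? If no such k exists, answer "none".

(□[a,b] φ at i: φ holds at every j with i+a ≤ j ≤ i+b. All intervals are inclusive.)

(ack ∧ busy) must hold from j=1 onward; find where it first fails.
  j=1: holds
  j=2: holds
  j=3: holds
  j=4: fails
Holds on [1,3], so largest k = 2.

2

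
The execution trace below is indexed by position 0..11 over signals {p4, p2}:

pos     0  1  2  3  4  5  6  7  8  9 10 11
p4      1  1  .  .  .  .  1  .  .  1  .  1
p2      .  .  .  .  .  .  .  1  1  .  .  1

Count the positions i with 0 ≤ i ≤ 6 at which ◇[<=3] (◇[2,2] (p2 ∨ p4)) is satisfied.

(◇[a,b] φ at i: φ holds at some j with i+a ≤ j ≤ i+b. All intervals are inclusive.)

6

Evaluate at each i in [0,6]:
  i=0: ✗ (none in [0,3])
  i=1: ✓ (witness j=4)
  i=2: ✓ (witness j=4)
  i=3: ✓ (witness j=4)
  i=4: ✓ (witness j=4)
  i=5: ✓ (witness j=5)
  i=6: ✓ (witness j=6)
Positions where it holds: {1, 2, 3, 4, 5, 6} → 6.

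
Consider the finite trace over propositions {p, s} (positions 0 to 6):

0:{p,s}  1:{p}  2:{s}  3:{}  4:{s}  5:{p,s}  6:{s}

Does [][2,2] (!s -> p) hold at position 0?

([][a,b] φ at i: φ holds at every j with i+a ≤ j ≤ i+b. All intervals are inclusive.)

Check (!s -> p) at every j in [2,2]:
  j=2: antecedent false → ✓
All positions satisfy it → formula holds.

True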